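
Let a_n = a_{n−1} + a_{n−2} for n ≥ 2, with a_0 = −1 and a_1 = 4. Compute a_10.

With companion matrix C = [[1, 1], [1, 0]], [a_n, a_{n−1}]ᵀ = C·[a_{n−1}, a_{n−2}]ᵀ, so [a_10, a_9]ᵀ = C⁹·[a_1, a_0]ᵀ.
C⁹ = [[55, 34], [34, 21]], giving [a_10, a_9]ᵀ = [[186], [115]].

186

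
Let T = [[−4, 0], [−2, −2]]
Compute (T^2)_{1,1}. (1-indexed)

16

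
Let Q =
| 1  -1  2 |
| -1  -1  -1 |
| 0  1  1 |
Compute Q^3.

Q^2 = [[2, 2, 5], [0, 1, -2], [-1, 0, 0]]
Q^3 = [[0, 1, 7], [-1, -3, -3], [-1, 1, -2]]

[[0, 1, 7], [-1, -3, -3], [-1, 1, -2]]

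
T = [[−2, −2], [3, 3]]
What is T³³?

T² = T (a projection; rank 1, trace 1), so T³³ = T.

[[−2, −2], [3, 3]]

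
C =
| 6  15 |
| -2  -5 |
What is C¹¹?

C² = C (a projection; rank 1, trace 1), so C¹¹ = C.

[[6, 15], [-2, -5]]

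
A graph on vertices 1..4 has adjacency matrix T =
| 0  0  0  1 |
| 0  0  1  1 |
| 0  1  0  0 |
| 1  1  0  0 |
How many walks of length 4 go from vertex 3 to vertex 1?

0

The number of length-4 walks from vertex 3 to vertex 1 is entry (3,1) of T^4, where T is the adjacency matrix.
T^2 = [[1, 1, 0, 0], [1, 2, 0, 0], [0, 0, 1, 1], [0, 0, 1, 2]]
T^3 = [[0, 0, 1, 2], [0, 0, 2, 3], [1, 2, 0, 0], [2, 3, 0, 0]]
T^4 = [[2, 3, 0, 0], [3, 5, 0, 0], [0, 0, 2, 3], [0, 0, 3, 5]]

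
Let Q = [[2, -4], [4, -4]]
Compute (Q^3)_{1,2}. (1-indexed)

16

Q^2 = [[-12, 8], [-8, 0]]
Q^3 = [[8, 16], [-16, 32]]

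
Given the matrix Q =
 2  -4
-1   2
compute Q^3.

[[32, -64], [-16, 32]]

Q^2 = [[8, -16], [-4, 8]]
Q^3 = [[32, -64], [-16, 32]]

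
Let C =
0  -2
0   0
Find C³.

[[0, 0], [0, 0]]

C is strictly triangular, hence nilpotent: C² = 0, so C³ = 0.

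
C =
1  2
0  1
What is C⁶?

[[1, 12], [0, 1]]

C = I + N where N = [[0, 2], [0, 0]] is strictly upper-triangular, so N² = 0.
(I + N)⁶ = I + 6·N = [[1, 12], [0, 1]].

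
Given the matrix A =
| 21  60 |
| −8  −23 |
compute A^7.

tr A = −2 and det A = −3, so the characteristic polynomial is λ² − (−2)λ + (−3) with roots −3 and 1.
Eigenvectors give P = [[5, 3], [−2, −1]] with P⁻¹ = [[−1, −3], [2, 5]], and A = P·diag(−3, 1)·P⁻¹.
Then A^7 = P·diag(−2187, 1)·P⁻¹ = [[−10935, 3], [4374, −1]] · [[−1, −3], [2, 5]] = [[10941, 32820], [−4376, −13127]].

[[10941, 32820], [−4376, −13127]]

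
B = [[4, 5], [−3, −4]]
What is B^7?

[[4, 5], [−3, −4]]

B² = I (check: tr B = 0 and det B = −1), so B^7 = B since 7 is odd.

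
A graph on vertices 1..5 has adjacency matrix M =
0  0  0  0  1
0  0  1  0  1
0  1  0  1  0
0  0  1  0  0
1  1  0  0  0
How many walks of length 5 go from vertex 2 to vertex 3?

9

The number of length-5 walks from vertex 2 to vertex 3 is entry (2,3) of M⁵, where M is the adjacency matrix.
M² = [[1, 1, 0, 0, 0], [1, 2, 0, 1, 0], [0, 0, 2, 0, 1], [0, 1, 0, 1, 0], [0, 0, 1, 0, 2]]
M³ = [[0, 0, 1, 0, 2], [0, 0, 3, 0, 3], [1, 3, 0, 2, 0], [0, 0, 2, 0, 1], [2, 3, 0, 1, 0]]
M⁴ = [[2, 3, 0, 1, 0], [3, 6, 0, 3, 0], [0, 0, 5, 0, 4], [1, 3, 0, 2, 0], [0, 0, 4, 0, 5]]
M⁵ = [[0, 0, 4, 0, 5], [0, 0, 9, 0, 9], [4, 9, 0, 5, 0], [0, 0, 5, 0, 4], [5, 9, 0, 4, 0]]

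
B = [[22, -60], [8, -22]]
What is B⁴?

tr B = 0 and det B = -4, so the characteristic polynomial is λ² − (0)λ + (-4) with roots 2 and -2.
Eigenvectors give P = [[-3, 5], [-1, 2]] with P⁻¹ = [[-2, 5], [-1, 3]], and B = P·diag(2, -2)·P⁻¹.
Then B⁴ = P·diag(16, 16)·P⁻¹ = [[-48, 80], [-16, 32]] · [[-2, 5], [-1, 3]] = [[16, 0], [0, 16]].

[[16, 0], [0, 16]]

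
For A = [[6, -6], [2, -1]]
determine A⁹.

[[77196, -115026], [38342, -57001]]

tr A = 5 and det A = 6, so the characteristic polynomial is λ² − (5)λ + (6) with roots 2 and 3.
Eigenvectors give P = [[3, 2], [2, 1]] with P⁻¹ = [[-1, 2], [2, -3]], and A = P·diag(2, 3)·P⁻¹.
Then A⁹ = P·diag(512, 19683)·P⁻¹ = [[1536, 39366], [1024, 19683]] · [[-1, 2], [2, -3]] = [[77196, -115026], [38342, -57001]].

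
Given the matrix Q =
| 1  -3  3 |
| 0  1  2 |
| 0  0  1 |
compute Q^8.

[[1, -24, -144], [0, 1, 16], [0, 0, 1]]

Q = I + N where N = [[0, -3, 3], [0, 0, 2], [0, 0, 0]] is strictly upper-triangular, so N^3 = 0.
(I + N)^8 = I + 8·N + 28·N^2 = [[1, -24, -144], [0, 1, 16], [0, 0, 1]].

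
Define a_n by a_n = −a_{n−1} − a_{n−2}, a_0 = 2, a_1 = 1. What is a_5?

With companion matrix Q = [[−1, −1], [1, 0]], [a_n, a_{n−1}]ᵀ = Q·[a_{n−1}, a_{n−2}]ᵀ, so [a_5, a_4]ᵀ = Q⁴·[a_1, a_0]ᵀ.
Q⁴ = [[−1, −1], [1, 0]], giving [a_5, a_4]ᵀ = [[−3], [1]].

−3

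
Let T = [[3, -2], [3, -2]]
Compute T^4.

T^2 = [[3, -2], [3, -2]]
T^3 = [[3, -2], [3, -2]]
T^4 = [[3, -2], [3, -2]]

[[3, -2], [3, -2]]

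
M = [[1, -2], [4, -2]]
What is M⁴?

M² = [[-7, 2], [-4, -4]]
M³ = [[1, 10], [-20, 16]]
M⁴ = [[41, -22], [44, 8]]

[[41, -22], [44, 8]]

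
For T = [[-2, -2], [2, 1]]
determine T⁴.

T² = [[0, 2], [-2, -3]]
T³ = [[4, 2], [-2, 1]]
T⁴ = [[-4, -6], [6, 5]]

[[-4, -6], [6, 5]]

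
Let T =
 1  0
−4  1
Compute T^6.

T = I + N where N = [[0, 0], [−4, 0]] is strictly lower-triangular, so N^2 = 0.
(I + N)^6 = I + 6·N = [[1, 0], [−24, 1]].

[[1, 0], [−24, 1]]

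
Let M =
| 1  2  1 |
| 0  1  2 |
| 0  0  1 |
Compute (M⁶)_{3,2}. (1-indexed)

M = I + N where N = [[0, 2, 1], [0, 0, 2], [0, 0, 0]] is strictly upper-triangular, so N³ = 0.
(I + N)⁶ = I + 6·N + 15·N² = [[1, 12, 66], [0, 1, 12], [0, 0, 1]].

0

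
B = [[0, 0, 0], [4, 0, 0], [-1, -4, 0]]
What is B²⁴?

[[0, 0, 0], [0, 0, 0], [0, 0, 0]]

B is strictly triangular, hence nilpotent: B³ = 0, so B²⁴ = 0.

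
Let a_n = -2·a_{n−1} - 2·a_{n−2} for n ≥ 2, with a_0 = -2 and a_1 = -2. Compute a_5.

8

With companion matrix C = [[-2, -2], [1, 0]], [a_n, a_{n−1}]ᵀ = C·[a_{n−1}, a_{n−2}]ᵀ, so [a_5, a_4]ᵀ = C⁴·[a_1, a_0]ᵀ.
C⁴ = [[-4, 0], [0, -4]], giving [a_5, a_4]ᵀ = [[8], [8]].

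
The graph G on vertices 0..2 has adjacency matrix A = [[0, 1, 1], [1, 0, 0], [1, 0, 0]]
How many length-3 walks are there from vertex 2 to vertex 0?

2

The number of length-3 walks from vertex 2 to vertex 0 is entry (2,0) of A³, where A is the adjacency matrix.
A² = [[2, 0, 0], [0, 1, 1], [0, 1, 1]]
A³ = [[0, 2, 2], [2, 0, 0], [2, 0, 0]]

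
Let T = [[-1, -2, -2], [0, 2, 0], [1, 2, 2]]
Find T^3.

T^2 = [[-1, -6, -2], [0, 4, 0], [1, 6, 2]]
T^3 = [[-1, -14, -2], [0, 8, 0], [1, 14, 2]]

[[-1, -14, -2], [0, 8, 0], [1, 14, 2]]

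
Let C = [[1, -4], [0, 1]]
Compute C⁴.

C = I + N where N = [[0, -4], [0, 0]] is strictly upper-triangular, so N² = 0.
(I + N)⁴ = I + 4·N = [[1, -16], [0, 1]].

[[1, -16], [0, 1]]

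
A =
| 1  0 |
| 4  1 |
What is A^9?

[[1, 0], [36, 1]]

A = I + N where N = [[0, 0], [4, 0]] is strictly lower-triangular, so N^2 = 0.
(I + N)^9 = I + 9·N = [[1, 0], [36, 1]].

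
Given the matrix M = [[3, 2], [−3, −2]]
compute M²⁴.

[[3, 2], [−3, −2]]

M² = M (a projection; rank 1, trace 1), so M²⁴ = M.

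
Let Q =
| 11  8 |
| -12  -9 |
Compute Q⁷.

tr Q = 2 and det Q = -3, so the characteristic polynomial is λ² − (2)λ + (-3) with roots 3 and -1.
Eigenvectors give P = [[-1, 2], [1, -3]] with P⁻¹ = [[-3, -2], [-1, -1]], and Q = P·diag(3, -1)·P⁻¹.
Then Q⁷ = P·diag(2187, -1)·P⁻¹ = [[-2187, -2], [2187, 3]] · [[-3, -2], [-1, -1]] = [[6563, 4376], [-6564, -4377]].

[[6563, 4376], [-6564, -4377]]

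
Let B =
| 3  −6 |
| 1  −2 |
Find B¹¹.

B² = B (a projection; rank 1, trace 1), so B¹¹ = B.

[[3, −6], [1, −2]]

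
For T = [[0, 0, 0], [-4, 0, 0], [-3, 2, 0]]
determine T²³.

[[0, 0, 0], [0, 0, 0], [0, 0, 0]]

T is strictly triangular, hence nilpotent: T³ = 0, so T²³ = 0.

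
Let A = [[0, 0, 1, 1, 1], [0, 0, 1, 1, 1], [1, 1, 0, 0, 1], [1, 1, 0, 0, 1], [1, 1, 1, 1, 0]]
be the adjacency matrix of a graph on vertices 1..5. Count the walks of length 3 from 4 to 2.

8

The number of length-3 walks from vertex 4 to vertex 2 is entry (4,2) of A³, where A is the adjacency matrix.
A² = [[3, 3, 1, 1, 2], [3, 3, 1, 1, 2], [1, 1, 3, 3, 2], [1, 1, 3, 3, 2], [2, 2, 2, 2, 4]]
A³ = [[4, 4, 8, 8, 8], [4, 4, 8, 8, 8], [8, 8, 4, 4, 8], [8, 8, 4, 4, 8], [8, 8, 8, 8, 8]]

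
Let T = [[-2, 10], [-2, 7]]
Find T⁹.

[[-76172, 191710], [-38342, 96367]]

tr T = 5 and det T = 6, so the characteristic polynomial is λ² − (5)λ + (6) with roots 3 and 2.
Eigenvectors give P = [[-2, -5], [-1, -2]] with P⁻¹ = [[2, -5], [-1, 2]], and T = P·diag(3, 2)·P⁻¹.
Then T⁹ = P·diag(19683, 512)·P⁻¹ = [[-39366, -2560], [-19683, -1024]] · [[2, -5], [-1, 2]] = [[-76172, 191710], [-38342, 96367]].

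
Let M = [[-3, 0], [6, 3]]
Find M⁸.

tr M = 0 and det M = -9, so the characteristic polynomial is λ² − (0)λ + (-9) with roots -3 and 3.
Eigenvectors give P = [[1, 0], [-1, 1]] with P⁻¹ = [[1, 0], [1, 1]], and M = P·diag(-3, 3)·P⁻¹.
Then M⁸ = P·diag(6561, 6561)·P⁻¹ = [[6561, 0], [-6561, 6561]] · [[1, 0], [1, 1]] = [[6561, 0], [0, 6561]].

[[6561, 0], [0, 6561]]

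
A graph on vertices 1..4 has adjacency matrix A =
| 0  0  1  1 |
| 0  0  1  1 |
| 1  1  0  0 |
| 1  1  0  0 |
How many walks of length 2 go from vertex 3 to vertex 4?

The number of length-2 walks from vertex 3 to vertex 4 is entry (3,4) of A², where A is the adjacency matrix.
A² = [[2, 2, 0, 0], [2, 2, 0, 0], [0, 0, 2, 2], [0, 0, 2, 2]]

2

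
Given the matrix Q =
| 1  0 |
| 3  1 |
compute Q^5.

Q = I + N where N = [[0, 0], [3, 0]] is strictly lower-triangular, so N^2 = 0.
(I + N)^5 = I + 5·N = [[1, 0], [15, 1]].

[[1, 0], [15, 1]]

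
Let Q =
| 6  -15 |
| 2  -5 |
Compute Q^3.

Q² = Q (a projection; rank 1, trace 1), so Q^3 = Q.

[[6, -15], [2, -5]]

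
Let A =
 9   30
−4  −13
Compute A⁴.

[[−399, −1200], [160, 481]]

tr A = −4 and det A = 3, so the characteristic polynomial is λ² − (−4)λ + (3) with roots −3 and −1.
Eigenvectors give P = [[−5, −3], [2, 1]] with P⁻¹ = [[1, 3], [−2, −5]], and A = P·diag(−3, −1)·P⁻¹.
Then A⁴ = P·diag(81, 1)·P⁻¹ = [[−405, −3], [162, 1]] · [[1, 3], [−2, −5]] = [[−399, −1200], [160, 481]].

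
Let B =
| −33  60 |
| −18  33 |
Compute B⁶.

tr B = 0 and det B = −9, so the characteristic polynomial is λ² − (0)λ + (−9) with roots −3 and 3.
Eigenvectors give P = [[−2, −5], [−1, −3]] with P⁻¹ = [[−3, 5], [1, −2]], and B = P·diag(−3, 3)·P⁻¹.
Then B⁶ = P·diag(729, 729)·P⁻¹ = [[−1458, −3645], [−729, −2187]] · [[−3, 5], [1, −2]] = [[729, 0], [0, 729]].

[[729, 0], [0, 729]]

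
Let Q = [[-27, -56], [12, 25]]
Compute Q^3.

tr Q = -2 and det Q = -3, so the characteristic polynomial is λ² − (-2)λ + (-3) with roots 1 and -3.
Eigenvectors give P = [[-2, 7], [1, -3]] with P⁻¹ = [[3, 7], [1, 2]], and Q = P·diag(1, -3)·P⁻¹.
Then Q^3 = P·diag(1, -27)·P⁻¹ = [[-2, -189], [1, 81]] · [[3, 7], [1, 2]] = [[-195, -392], [84, 169]].

[[-195, -392], [84, 169]]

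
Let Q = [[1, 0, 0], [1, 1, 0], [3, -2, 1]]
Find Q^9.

[[1, 0, 0], [9, 1, 0], [-45, -18, 1]]

Q = I + N where N = [[0, 0, 0], [1, 0, 0], [3, -2, 0]] is strictly lower-triangular, so N^3 = 0.
(I + N)^9 = I + 9·N + 36·N^2 = [[1, 0, 0], [9, 1, 0], [-45, -18, 1]].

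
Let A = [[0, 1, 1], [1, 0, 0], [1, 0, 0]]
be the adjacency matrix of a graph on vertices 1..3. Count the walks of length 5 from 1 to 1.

0

The number of length-5 walks from vertex 1 to vertex 1 is entry (1,1) of A⁵, where A is the adjacency matrix.
A² = [[2, 0, 0], [0, 1, 1], [0, 1, 1]]
A³ = [[0, 2, 2], [2, 0, 0], [2, 0, 0]]
A⁴ = [[4, 0, 0], [0, 2, 2], [0, 2, 2]]
A⁵ = [[0, 4, 4], [4, 0, 0], [4, 0, 0]]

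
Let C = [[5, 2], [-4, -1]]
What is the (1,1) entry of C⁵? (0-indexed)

-241

tr C = 4 and det C = 3, so the characteristic polynomial is λ² − (4)λ + (3) with roots 3 and 1.
Eigenvectors give P = [[-1, -1], [1, 2]] with P⁻¹ = [[-2, -1], [1, 1]], and C = P·diag(3, 1)·P⁻¹.
Then C⁵ = P·diag(243, 1)·P⁻¹ = [[-243, -1], [243, 2]] · [[-2, -1], [1, 1]] = [[485, 242], [-484, -241]].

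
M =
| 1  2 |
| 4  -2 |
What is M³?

M² = [[9, -2], [-4, 12]]
M³ = [[1, 22], [44, -32]]

[[1, 22], [44, -32]]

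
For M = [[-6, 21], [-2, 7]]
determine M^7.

M² = M (a projection; rank 1, trace 1), so M^7 = M.

[[-6, 21], [-2, 7]]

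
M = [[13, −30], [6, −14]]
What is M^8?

[[−1019, 2550], [−510, 1276]]

tr M = −1 and det M = −2, so the characteristic polynomial is λ² − (−1)λ + (−2) with roots −2 and 1.
Eigenvectors give P = [[2, 5], [1, 2]] with P⁻¹ = [[−2, 5], [1, −2]], and M = P·diag(−2, 1)·P⁻¹.
Then M^8 = P·diag(256, 1)·P⁻¹ = [[512, 5], [256, 2]] · [[−2, 5], [1, −2]] = [[−1019, 2550], [−510, 1276]].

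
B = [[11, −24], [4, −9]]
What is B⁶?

tr B = 2 and det B = −3, so the characteristic polynomial is λ² − (2)λ + (−3) with roots 3 and −1.
Eigenvectors give P = [[−3, 2], [−1, 1]] with P⁻¹ = [[−1, 2], [−1, 3]], and B = P·diag(3, −1)·P⁻¹.
Then B⁶ = P·diag(729, 1)·P⁻¹ = [[−2187, 2], [−729, 1]] · [[−1, 2], [−1, 3]] = [[2185, −4368], [728, −1455]].

[[2185, −4368], [728, −1455]]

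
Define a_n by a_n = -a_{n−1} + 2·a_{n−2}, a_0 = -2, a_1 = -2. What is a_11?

With companion matrix T = [[-1, 2], [1, 0]], [a_n, a_{n−1}]ᵀ = T·[a_{n−1}, a_{n−2}]ᵀ, so [a_11, a_10]ᵀ = T^10·[a_1, a_0]ᵀ.
T^10 = [[683, -682], [-341, 342]], giving [a_11, a_10]ᵀ = [[-2], [-2]].

-2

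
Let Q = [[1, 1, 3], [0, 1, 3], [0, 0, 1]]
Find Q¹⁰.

[[1, 10, 165], [0, 1, 30], [0, 0, 1]]

Q = I + N where N = [[0, 1, 3], [0, 0, 3], [0, 0, 0]] is strictly upper-triangular, so N³ = 0.
(I + N)¹⁰ = I + 10·N + 45·N² = [[1, 10, 165], [0, 1, 30], [0, 0, 1]].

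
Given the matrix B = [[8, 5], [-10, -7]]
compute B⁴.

[[146, 65], [-130, -49]]

tr B = 1 and det B = -6, so the characteristic polynomial is λ² − (1)λ + (-6) with roots -2 and 3.
Eigenvectors give P = [[-1, -1], [2, 1]] with P⁻¹ = [[1, 1], [-2, -1]], and B = P·diag(-2, 3)·P⁻¹.
Then B⁴ = P·diag(16, 81)·P⁻¹ = [[-16, -81], [32, 81]] · [[1, 1], [-2, -1]] = [[146, 65], [-130, -49]].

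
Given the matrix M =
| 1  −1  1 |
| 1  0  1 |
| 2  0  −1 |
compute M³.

[[−1, −2, 2], [2, −3, 2], [4, 0, −5]]

M² = [[2, −1, −1], [3, −1, 0], [0, −2, 3]]
M³ = [[−1, −2, 2], [2, −3, 2], [4, 0, −5]]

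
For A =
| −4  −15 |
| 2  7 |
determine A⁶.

[[−314, −945], [126, 379]]

tr A = 3 and det A = 2, so the characteristic polynomial is λ² − (3)λ + (2) with roots 2 and 1.
Eigenvectors give P = [[5, −3], [−2, 1]] with P⁻¹ = [[−1, −3], [−2, −5]], and A = P·diag(2, 1)·P⁻¹.
Then A⁶ = P·diag(64, 1)·P⁻¹ = [[320, −3], [−128, 1]] · [[−1, −3], [−2, −5]] = [[−314, −945], [126, 379]].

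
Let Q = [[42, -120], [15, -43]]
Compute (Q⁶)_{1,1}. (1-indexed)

tr Q = -1 and det Q = -6, so the characteristic polynomial is λ² − (-1)λ + (-6) with roots 2 and -3.
Eigenvectors give P = [[3, -8], [1, -3]] with P⁻¹ = [[3, -8], [1, -3]], and Q = P·diag(2, -3)·P⁻¹.
Then Q⁶ = P·diag(64, 729)·P⁻¹ = [[192, -5832], [64, -2187]] · [[3, -8], [1, -3]] = [[-5256, 15960], [-1995, 6049]].

-5256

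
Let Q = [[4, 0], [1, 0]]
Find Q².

[[16, 0], [4, 0]]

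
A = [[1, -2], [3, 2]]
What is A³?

A² = [[-5, -6], [9, -2]]
A³ = [[-23, -2], [3, -22]]

[[-23, -2], [3, -22]]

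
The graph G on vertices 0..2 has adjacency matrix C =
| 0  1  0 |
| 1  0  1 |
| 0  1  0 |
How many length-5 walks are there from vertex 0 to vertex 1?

The number of length-5 walks from vertex 0 to vertex 1 is entry (0,1) of C^5, where C is the adjacency matrix.
C^2 = [[1, 0, 1], [0, 2, 0], [1, 0, 1]]
C^3 = [[0, 2, 0], [2, 0, 2], [0, 2, 0]]
C^4 = [[2, 0, 2], [0, 4, 0], [2, 0, 2]]
C^5 = [[0, 4, 0], [4, 0, 4], [0, 4, 0]]

4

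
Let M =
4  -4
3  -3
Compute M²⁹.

[[4, -4], [3, -3]]

M² = M (a projection; rank 1, trace 1), so M²⁹ = M.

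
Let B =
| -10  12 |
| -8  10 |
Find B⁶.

tr B = 0 and det B = -4, so the characteristic polynomial is λ² − (0)λ + (-4) with roots 2 and -2.
Eigenvectors give P = [[1, 3], [1, 2]] with P⁻¹ = [[-2, 3], [1, -1]], and B = P·diag(2, -2)·P⁻¹.
Then B⁶ = P·diag(64, 64)·P⁻¹ = [[64, 192], [64, 128]] · [[-2, 3], [1, -1]] = [[64, 0], [0, 64]].

[[64, 0], [0, 64]]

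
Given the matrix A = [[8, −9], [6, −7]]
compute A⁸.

tr A = 1 and det A = −2, so the characteristic polynomial is λ² − (1)λ + (−2) with roots −1 and 2.
Eigenvectors give P = [[1, 3], [1, 2]] with P⁻¹ = [[−2, 3], [1, −1]], and A = P·diag(−1, 2)·P⁻¹.
Then A⁸ = P·diag(1, 256)·P⁻¹ = [[1, 768], [1, 512]] · [[−2, 3], [1, −1]] = [[766, −765], [510, −509]].

[[766, −765], [510, −509]]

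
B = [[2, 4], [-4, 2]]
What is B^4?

B^2 = [[-12, 16], [-16, -12]]
B^3 = [[-88, -16], [16, -88]]
B^4 = [[-112, -384], [384, -112]]

[[-112, -384], [384, -112]]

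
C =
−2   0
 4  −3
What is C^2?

[[4, 0], [−20, 9]]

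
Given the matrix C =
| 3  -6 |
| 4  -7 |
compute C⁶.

tr C = -4 and det C = 3, so the characteristic polynomial is λ² − (-4)λ + (3) with roots -1 and -3.
Eigenvectors give P = [[3, 1], [2, 1]] with P⁻¹ = [[1, -1], [-2, 3]], and C = P·diag(-1, -3)·P⁻¹.
Then C⁶ = P·diag(1, 729)·P⁻¹ = [[3, 729], [2, 729]] · [[1, -1], [-2, 3]] = [[-1455, 2184], [-1456, 2185]].

[[-1455, 2184], [-1456, 2185]]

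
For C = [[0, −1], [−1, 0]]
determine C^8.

[[1, 0], [0, 1]]

C² = I (check: tr C = 0 and det C = −1), so C^8 = I since 8 is even.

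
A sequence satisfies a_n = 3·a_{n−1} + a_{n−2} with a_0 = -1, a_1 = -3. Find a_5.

-360

With companion matrix M = [[3, 1], [1, 0]], [a_n, a_{n−1}]ᵀ = M·[a_{n−1}, a_{n−2}]ᵀ, so [a_5, a_4]ᵀ = M⁴·[a_1, a_0]ᵀ.
M⁴ = [[109, 33], [33, 10]], giving [a_5, a_4]ᵀ = [[-360], [-109]].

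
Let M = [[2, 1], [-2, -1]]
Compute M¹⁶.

[[2, 1], [-2, -1]]

M² = M (a projection; rank 1, trace 1), so M¹⁶ = M.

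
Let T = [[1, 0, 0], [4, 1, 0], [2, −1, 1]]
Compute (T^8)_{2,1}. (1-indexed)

32

T = I + N where N = [[0, 0, 0], [4, 0, 0], [2, −1, 0]] is strictly lower-triangular, so N^3 = 0.
(I + N)^8 = I + 8·N + 28·N^2 = [[1, 0, 0], [32, 1, 0], [−96, −8, 1]].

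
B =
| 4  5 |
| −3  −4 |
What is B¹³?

[[4, 5], [−3, −4]]

B² = I (check: tr B = 0 and det B = −1), so B¹³ = B since 13 is odd.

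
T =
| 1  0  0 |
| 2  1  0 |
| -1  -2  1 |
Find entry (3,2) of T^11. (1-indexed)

-22

T = I + N where N = [[0, 0, 0], [2, 0, 0], [-1, -2, 0]] is strictly lower-triangular, so N^3 = 0.
(I + N)^11 = I + 11·N + 55·N^2 = [[1, 0, 0], [22, 1, 0], [-231, -22, 1]].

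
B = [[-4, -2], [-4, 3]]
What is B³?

[[-104, -42], [-84, 43]]

B² = [[24, 2], [4, 17]]
B³ = [[-104, -42], [-84, 43]]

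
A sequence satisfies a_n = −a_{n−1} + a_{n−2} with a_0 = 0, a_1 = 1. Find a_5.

5

With companion matrix Q = [[−1, 1], [1, 0]], [a_n, a_{n−1}]ᵀ = Q·[a_{n−1}, a_{n−2}]ᵀ, so [a_5, a_4]ᵀ = Q^4·[a_1, a_0]ᵀ.
Q^4 = [[5, −3], [−3, 2]], giving [a_5, a_4]ᵀ = [[5], [−3]].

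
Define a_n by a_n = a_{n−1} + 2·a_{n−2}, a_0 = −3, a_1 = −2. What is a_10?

With companion matrix B = [[1, 2], [1, 0]], [a_n, a_{n−1}]ᵀ = B·[a_{n−1}, a_{n−2}]ᵀ, so [a_10, a_9]ᵀ = B⁹·[a_1, a_0]ᵀ.
B⁹ = [[341, 342], [171, 170]], giving [a_10, a_9]ᵀ = [[−1708], [−852]].

−1708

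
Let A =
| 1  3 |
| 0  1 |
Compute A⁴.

A = I + N where N = [[0, 3], [0, 0]] is strictly upper-triangular, so N² = 0.
(I + N)⁴ = I + 4·N = [[1, 12], [0, 1]].

[[1, 12], [0, 1]]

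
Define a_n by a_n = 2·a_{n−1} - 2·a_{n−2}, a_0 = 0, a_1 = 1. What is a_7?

-8

With companion matrix C = [[2, -2], [1, 0]], [a_n, a_{n−1}]ᵀ = C·[a_{n−1}, a_{n−2}]ᵀ, so [a_7, a_6]ᵀ = C⁶·[a_1, a_0]ᵀ.
C⁶ = [[-8, 16], [-8, 8]], giving [a_7, a_6]ᵀ = [[-8], [-8]].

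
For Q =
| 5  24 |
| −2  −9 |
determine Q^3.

tr Q = −4 and det Q = 3, so the characteristic polynomial is λ² − (−4)λ + (3) with roots −1 and −3.
Eigenvectors give P = [[4, −3], [−1, 1]] with P⁻¹ = [[1, 3], [1, 4]], and Q = P·diag(−1, −3)·P⁻¹.
Then Q^3 = P·diag(−1, −27)·P⁻¹ = [[−4, 81], [1, −27]] · [[1, 3], [1, 4]] = [[77, 312], [−26, −105]].

[[77, 312], [−26, −105]]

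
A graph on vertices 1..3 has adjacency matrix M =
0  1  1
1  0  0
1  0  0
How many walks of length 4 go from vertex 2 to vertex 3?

2

The number of length-4 walks from vertex 2 to vertex 3 is entry (2,3) of M⁴, where M is the adjacency matrix.
M² = [[2, 0, 0], [0, 1, 1], [0, 1, 1]]
M³ = [[0, 2, 2], [2, 0, 0], [2, 0, 0]]
M⁴ = [[4, 0, 0], [0, 2, 2], [0, 2, 2]]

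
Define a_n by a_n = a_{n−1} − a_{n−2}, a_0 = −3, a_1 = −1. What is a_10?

With companion matrix A = [[1, −1], [1, 0]], [a_n, a_{n−1}]ᵀ = A·[a_{n−1}, a_{n−2}]ᵀ, so [a_10, a_9]ᵀ = A⁹·[a_1, a_0]ᵀ.
A⁹ = [[−1, 0], [0, −1]], giving [a_10, a_9]ᵀ = [[1], [3]].

1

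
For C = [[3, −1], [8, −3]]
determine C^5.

C² = I (check: tr C = 0 and det C = −1), so C^5 = C since 5 is odd.

[[3, −1], [8, −3]]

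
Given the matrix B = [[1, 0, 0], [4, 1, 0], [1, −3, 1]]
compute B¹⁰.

[[1, 0, 0], [40, 1, 0], [−530, −30, 1]]

B = I + N where N = [[0, 0, 0], [4, 0, 0], [1, −3, 0]] is strictly lower-triangular, so N³ = 0.
(I + N)¹⁰ = I + 10·N + 45·N² = [[1, 0, 0], [40, 1, 0], [−530, −30, 1]].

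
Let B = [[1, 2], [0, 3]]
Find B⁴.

[[1, 80], [0, 81]]

B² = [[1, 8], [0, 9]]
B³ = [[1, 26], [0, 27]]
B⁴ = [[1, 80], [0, 81]]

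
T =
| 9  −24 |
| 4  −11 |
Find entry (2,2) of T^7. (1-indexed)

−6563

tr T = −2 and det T = −3, so the characteristic polynomial is λ² − (−2)λ + (−3) with roots 1 and −3.
Eigenvectors give P = [[−3, 2], [−1, 1]] with P⁻¹ = [[−1, 2], [−1, 3]], and T = P·diag(1, −3)·P⁻¹.
Then T^7 = P·diag(1, −2187)·P⁻¹ = [[−3, −4374], [−1, −2187]] · [[−1, 2], [−1, 3]] = [[4377, −13128], [2188, −6563]].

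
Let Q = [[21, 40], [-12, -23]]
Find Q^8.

[[-32799, -65600], [19680, 39361]]

tr Q = -2 and det Q = -3, so the characteristic polynomial is λ² − (-2)λ + (-3) with roots -3 and 1.
Eigenvectors give P = [[-5, -2], [3, 1]] with P⁻¹ = [[1, 2], [-3, -5]], and Q = P·diag(-3, 1)·P⁻¹.
Then Q^8 = P·diag(6561, 1)·P⁻¹ = [[-32805, -2], [19683, 1]] · [[1, 2], [-3, -5]] = [[-32799, -65600], [19680, 39361]].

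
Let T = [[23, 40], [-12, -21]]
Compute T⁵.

tr T = 2 and det T = -3, so the characteristic polynomial is λ² − (2)λ + (-3) with roots 3 and -1.
Eigenvectors give P = [[-2, -5], [1, 3]] with P⁻¹ = [[-3, -5], [1, 2]], and T = P·diag(3, -1)·P⁻¹.
Then T⁵ = P·diag(243, -1)·P⁻¹ = [[-486, 5], [243, -3]] · [[-3, -5], [1, 2]] = [[1463, 2440], [-732, -1221]].

[[1463, 2440], [-732, -1221]]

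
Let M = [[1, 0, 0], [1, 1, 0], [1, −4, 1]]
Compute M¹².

[[1, 0, 0], [12, 1, 0], [−252, −48, 1]]

M = I + N where N = [[0, 0, 0], [1, 0, 0], [1, −4, 0]] is strictly lower-triangular, so N³ = 0.
(I + N)¹² = I + 12·N + 66·N² = [[1, 0, 0], [12, 1, 0], [−252, −48, 1]].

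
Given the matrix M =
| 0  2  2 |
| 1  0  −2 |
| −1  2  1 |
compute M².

[[0, 4, −2], [2, −2, 0], [1, 0, −5]]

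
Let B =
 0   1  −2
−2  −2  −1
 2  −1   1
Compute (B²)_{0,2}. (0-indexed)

−3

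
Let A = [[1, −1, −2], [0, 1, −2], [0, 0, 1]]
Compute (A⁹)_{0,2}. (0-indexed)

A = I + N where N = [[0, −1, −2], [0, 0, −2], [0, 0, 0]] is strictly upper-triangular, so N³ = 0.
(I + N)⁹ = I + 9·N + 36·N² = [[1, −9, 54], [0, 1, −18], [0, 0, 1]].

54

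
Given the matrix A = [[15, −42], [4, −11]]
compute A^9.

[[137775, −413322], [39364, −118091]]

tr A = 4 and det A = 3, so the characteristic polynomial is λ² − (4)λ + (3) with roots 3 and 1.
Eigenvectors give P = [[7, −3], [2, −1]] with P⁻¹ = [[1, −3], [2, −7]], and A = P·diag(3, 1)·P⁻¹.
Then A^9 = P·diag(19683, 1)·P⁻¹ = [[137781, −3], [39366, −1]] · [[1, −3], [2, −7]] = [[137775, −413322], [39364, −118091]].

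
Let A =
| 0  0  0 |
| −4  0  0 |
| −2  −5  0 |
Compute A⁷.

A is strictly triangular, hence nilpotent: A³ = 0, so A⁷ = 0.

[[0, 0, 0], [0, 0, 0], [0, 0, 0]]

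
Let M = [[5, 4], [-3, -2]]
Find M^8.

tr M = 3 and det M = 2, so the characteristic polynomial is λ² − (3)λ + (2) with roots 2 and 1.
Eigenvectors give P = [[4, -1], [-3, 1]] with P⁻¹ = [[1, 1], [3, 4]], and M = P·diag(2, 1)·P⁻¹.
Then M^8 = P·diag(256, 1)·P⁻¹ = [[1024, -1], [-768, 1]] · [[1, 1], [3, 4]] = [[1021, 1020], [-765, -764]].

[[1021, 1020], [-765, -764]]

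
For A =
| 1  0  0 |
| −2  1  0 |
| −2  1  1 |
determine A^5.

[[1, 0, 0], [−10, 1, 0], [−30, 5, 1]]

A = I + N where N = [[0, 0, 0], [−2, 0, 0], [−2, 1, 0]] is strictly lower-triangular, so N^3 = 0.
(I + N)^5 = I + 5·N + 10·N^2 = [[1, 0, 0], [−10, 1, 0], [−30, 5, 1]].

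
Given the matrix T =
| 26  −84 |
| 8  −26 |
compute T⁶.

tr T = 0 and det T = −4, so the characteristic polynomial is λ² − (0)λ + (−4) with roots −2 and 2.
Eigenvectors give P = [[3, −7], [1, −2]] with P⁻¹ = [[−2, 7], [−1, 3]], and T = P·diag(−2, 2)·P⁻¹.
Then T⁶ = P·diag(64, 64)·P⁻¹ = [[192, −448], [64, −128]] · [[−2, 7], [−1, 3]] = [[64, 0], [0, 64]].

[[64, 0], [0, 64]]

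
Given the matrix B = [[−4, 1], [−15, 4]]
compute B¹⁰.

[[1, 0], [0, 1]]

B² = I (check: tr B = 0 and det B = −1), so B¹⁰ = I since 10 is even.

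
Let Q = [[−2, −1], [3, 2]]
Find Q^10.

[[1, 0], [0, 1]]

Q² = I (check: tr Q = 0 and det Q = −1), so Q^10 = I since 10 is even.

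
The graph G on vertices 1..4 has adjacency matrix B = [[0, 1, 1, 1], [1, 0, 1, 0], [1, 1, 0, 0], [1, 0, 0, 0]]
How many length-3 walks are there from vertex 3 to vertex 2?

The number of length-3 walks from vertex 3 to vertex 2 is entry (3,2) of B³, where B is the adjacency matrix.
B² = [[3, 1, 1, 0], [1, 2, 1, 1], [1, 1, 2, 1], [0, 1, 1, 1]]
B³ = [[2, 4, 4, 3], [4, 2, 3, 1], [4, 3, 2, 1], [3, 1, 1, 0]]

3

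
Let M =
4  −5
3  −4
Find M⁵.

[[4, −5], [3, −4]]

M² = I (check: tr M = 0 and det M = −1), so M⁵ = M since 5 is odd.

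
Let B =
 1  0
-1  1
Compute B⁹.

[[1, 0], [-9, 1]]

B = I + N where N = [[0, 0], [-1, 0]] is strictly lower-triangular, so N² = 0.
(I + N)⁹ = I + 9·N = [[1, 0], [-9, 1]].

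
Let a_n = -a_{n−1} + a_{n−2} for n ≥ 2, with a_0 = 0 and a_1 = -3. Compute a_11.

-267

With companion matrix C = [[-1, 1], [1, 0]], [a_n, a_{n−1}]ᵀ = C·[a_{n−1}, a_{n−2}]ᵀ, so [a_11, a_10]ᵀ = C¹⁰·[a_1, a_0]ᵀ.
C¹⁰ = [[89, -55], [-55, 34]], giving [a_11, a_10]ᵀ = [[-267], [165]].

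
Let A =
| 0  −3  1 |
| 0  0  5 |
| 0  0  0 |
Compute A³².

A is strictly triangular, hence nilpotent: A³ = 0, so A³² = 0.

[[0, 0, 0], [0, 0, 0], [0, 0, 0]]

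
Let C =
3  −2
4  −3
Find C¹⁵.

C² = I (check: tr C = 0 and det C = −1), so C¹⁵ = C since 15 is odd.

[[3, −2], [4, −3]]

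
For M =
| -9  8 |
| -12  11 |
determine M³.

[[-57, 56], [-84, 83]]

tr M = 2 and det M = -3, so the characteristic polynomial is λ² − (2)λ + (-3) with roots 3 and -1.
Eigenvectors give P = [[-2, -1], [-3, -1]] with P⁻¹ = [[1, -1], [-3, 2]], and M = P·diag(3, -1)·P⁻¹.
Then M³ = P·diag(27, -1)·P⁻¹ = [[-54, 1], [-81, 1]] · [[1, -1], [-3, 2]] = [[-57, 56], [-84, 83]].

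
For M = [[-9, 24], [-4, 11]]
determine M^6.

tr M = 2 and det M = -3, so the characteristic polynomial is λ² − (2)λ + (-3) with roots -1 and 3.
Eigenvectors give P = [[-3, -2], [-1, -1]] with P⁻¹ = [[-1, 2], [1, -3]], and M = P·diag(-1, 3)·P⁻¹.
Then M^6 = P·diag(1, 729)·P⁻¹ = [[-3, -1458], [-1, -729]] · [[-1, 2], [1, -3]] = [[-1455, 4368], [-728, 2185]].

[[-1455, 4368], [-728, 2185]]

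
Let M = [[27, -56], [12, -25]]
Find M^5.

tr M = 2 and det M = -3, so the characteristic polynomial is λ² − (2)λ + (-3) with roots -1 and 3.
Eigenvectors give P = [[2, 7], [1, 3]] with P⁻¹ = [[-3, 7], [1, -2]], and M = P·diag(-1, 3)·P⁻¹.
Then M^5 = P·diag(-1, 243)·P⁻¹ = [[-2, 1701], [-1, 729]] · [[-3, 7], [1, -2]] = [[1707, -3416], [732, -1465]].

[[1707, -3416], [732, -1465]]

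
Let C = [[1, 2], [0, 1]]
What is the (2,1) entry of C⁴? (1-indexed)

0

C = I + N where N = [[0, 2], [0, 0]] is strictly upper-triangular, so N² = 0.
(I + N)⁴ = I + 4·N = [[1, 8], [0, 1]].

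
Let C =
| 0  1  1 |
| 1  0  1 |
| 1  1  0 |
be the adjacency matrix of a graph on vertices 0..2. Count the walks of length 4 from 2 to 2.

The number of length-4 walks from vertex 2 to vertex 2 is entry (2,2) of C⁴, where C is the adjacency matrix.
C² = [[2, 1, 1], [1, 2, 1], [1, 1, 2]]
C³ = [[2, 3, 3], [3, 2, 3], [3, 3, 2]]
C⁴ = [[6, 5, 5], [5, 6, 5], [5, 5, 6]]

6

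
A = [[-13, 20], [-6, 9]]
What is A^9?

[[-118093, 196820], [-59046, 98409]]

tr A = -4 and det A = 3, so the characteristic polynomial is λ² − (-4)λ + (3) with roots -1 and -3.
Eigenvectors give P = [[-5, 2], [-3, 1]] with P⁻¹ = [[1, -2], [3, -5]], and A = P·diag(-1, -3)·P⁻¹.
Then A^9 = P·diag(-1, -19683)·P⁻¹ = [[5, -39366], [3, -19683]] · [[1, -2], [3, -5]] = [[-118093, 196820], [-59046, 98409]].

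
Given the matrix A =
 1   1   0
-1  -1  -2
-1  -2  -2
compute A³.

[[2, 4, 4], [-8, -14, -20], [-10, -18, -26]]

A² = [[0, 0, -2], [2, 4, 6], [3, 5, 8]]
A³ = [[2, 4, 4], [-8, -14, -20], [-10, -18, -26]]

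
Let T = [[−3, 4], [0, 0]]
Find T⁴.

T² = [[9, −12], [0, 0]]
T³ = [[−27, 36], [0, 0]]
T⁴ = [[81, −108], [0, 0]]

[[81, −108], [0, 0]]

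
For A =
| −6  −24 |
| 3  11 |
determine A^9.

[[−152856, −460104], [57513, 173051]]

tr A = 5 and det A = 6, so the characteristic polynomial is λ² − (5)λ + (6) with roots 3 and 2.
Eigenvectors give P = [[8, −3], [−3, 1]] with P⁻¹ = [[−1, −3], [−3, −8]], and A = P·diag(3, 2)·P⁻¹.
Then A^9 = P·diag(19683, 512)·P⁻¹ = [[157464, −1536], [−59049, 512]] · [[−1, −3], [−3, −8]] = [[−152856, −460104], [57513, 173051]].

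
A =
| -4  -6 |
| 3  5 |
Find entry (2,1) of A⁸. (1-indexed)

255

tr A = 1 and det A = -2, so the characteristic polynomial is λ² − (1)λ + (-2) with roots 2 and -1.
Eigenvectors give P = [[-1, -2], [1, 1]] with P⁻¹ = [[1, 2], [-1, -1]], and A = P·diag(2, -1)·P⁻¹.
Then A⁸ = P·diag(256, 1)·P⁻¹ = [[-256, -2], [256, 1]] · [[1, 2], [-1, -1]] = [[-254, -510], [255, 511]].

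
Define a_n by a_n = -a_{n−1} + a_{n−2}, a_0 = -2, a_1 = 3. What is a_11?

377

With companion matrix B = [[-1, 1], [1, 0]], [a_n, a_{n−1}]ᵀ = B·[a_{n−1}, a_{n−2}]ᵀ, so [a_11, a_10]ᵀ = B¹⁰·[a_1, a_0]ᵀ.
B¹⁰ = [[89, -55], [-55, 34]], giving [a_11, a_10]ᵀ = [[377], [-233]].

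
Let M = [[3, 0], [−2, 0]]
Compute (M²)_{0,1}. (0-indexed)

0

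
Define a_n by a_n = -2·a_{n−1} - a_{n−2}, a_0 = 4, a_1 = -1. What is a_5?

With companion matrix Q = [[-2, -1], [1, 0]], [a_n, a_{n−1}]ᵀ = Q·[a_{n−1}, a_{n−2}]ᵀ, so [a_5, a_4]ᵀ = Q^4·[a_1, a_0]ᵀ.
Q^4 = [[5, 4], [-4, -3]], giving [a_5, a_4]ᵀ = [[11], [-8]].

11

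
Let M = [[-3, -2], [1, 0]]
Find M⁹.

[[-1023, -1022], [511, 510]]

tr M = -3 and det M = 2, so the characteristic polynomial is λ² − (-3)λ + (2) with roots -1 and -2.
Eigenvectors give P = [[-1, -2], [1, 1]] with P⁻¹ = [[1, 2], [-1, -1]], and M = P·diag(-1, -2)·P⁻¹.
Then M⁹ = P·diag(-1, -512)·P⁻¹ = [[1, 1024], [-1, -512]] · [[1, 2], [-1, -1]] = [[-1023, -1022], [511, 510]].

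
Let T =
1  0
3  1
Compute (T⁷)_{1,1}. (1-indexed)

1

T = I + N where N = [[0, 0], [3, 0]] is strictly lower-triangular, so N² = 0.
(I + N)⁷ = I + 7·N = [[1, 0], [21, 1]].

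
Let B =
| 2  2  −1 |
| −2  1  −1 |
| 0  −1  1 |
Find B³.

[[−14, 12, −12], [−8, −14, 8], [8, 0, 2]]

B² = [[0, 7, −5], [−6, −2, 0], [2, −2, 2]]
B³ = [[−14, 12, −12], [−8, −14, 8], [8, 0, 2]]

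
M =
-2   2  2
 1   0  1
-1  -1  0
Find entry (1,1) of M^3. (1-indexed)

M^2 = [[4, -6, -2], [-3, 1, 2], [1, -2, -3]]
M^3 = [[-12, 10, 2], [5, -8, -5], [-1, 5, 0]]

-12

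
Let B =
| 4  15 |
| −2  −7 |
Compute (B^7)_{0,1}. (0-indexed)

tr B = −3 and det B = 2, so the characteristic polynomial is λ² − (−3)λ + (2) with roots −2 and −1.
Eigenvectors give P = [[−5, −3], [2, 1]] with P⁻¹ = [[1, 3], [−2, −5]], and B = P·diag(−2, −1)·P⁻¹.
Then B^7 = P·diag(−128, −1)·P⁻¹ = [[640, 3], [−256, −1]] · [[1, 3], [−2, −5]] = [[634, 1905], [−254, −763]].

1905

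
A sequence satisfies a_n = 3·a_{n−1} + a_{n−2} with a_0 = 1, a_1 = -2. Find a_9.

With companion matrix A = [[3, 1], [1, 0]], [a_n, a_{n−1}]ᵀ = A·[a_{n−1}, a_{n−2}]ᵀ, so [a_9, a_8]ᵀ = A^8·[a_1, a_0]ᵀ.
A^8 = [[12970, 3927], [3927, 1189]], giving [a_9, a_8]ᵀ = [[-22013], [-6665]].

-22013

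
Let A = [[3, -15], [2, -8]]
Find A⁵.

[[1023, -3165], [422, -1298]]

tr A = -5 and det A = 6, so the characteristic polynomial is λ² − (-5)λ + (6) with roots -2 and -3.
Eigenvectors give P = [[3, -5], [1, -2]] with P⁻¹ = [[2, -5], [1, -3]], and A = P·diag(-2, -3)·P⁻¹.
Then A⁵ = P·diag(-32, -243)·P⁻¹ = [[-96, 1215], [-32, 486]] · [[2, -5], [1, -3]] = [[1023, -3165], [422, -1298]].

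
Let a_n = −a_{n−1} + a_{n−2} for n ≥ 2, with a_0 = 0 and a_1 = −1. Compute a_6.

With companion matrix A = [[−1, 1], [1, 0]], [a_n, a_{n−1}]ᵀ = A·[a_{n−1}, a_{n−2}]ᵀ, so [a_6, a_5]ᵀ = A⁵·[a_1, a_0]ᵀ.
A⁵ = [[−8, 5], [5, −3]], giving [a_6, a_5]ᵀ = [[8], [−5]].

8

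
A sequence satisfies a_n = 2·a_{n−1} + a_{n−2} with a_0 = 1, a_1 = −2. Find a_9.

−1562

With companion matrix M = [[2, 1], [1, 0]], [a_n, a_{n−1}]ᵀ = M·[a_{n−1}, a_{n−2}]ᵀ, so [a_9, a_8]ᵀ = M⁸·[a_1, a_0]ᵀ.
M⁸ = [[985, 408], [408, 169]], giving [a_9, a_8]ᵀ = [[−1562], [−647]].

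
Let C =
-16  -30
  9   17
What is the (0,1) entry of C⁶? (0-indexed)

tr C = 1 and det C = -2, so the characteristic polynomial is λ² − (1)λ + (-2) with roots 2 and -1.
Eigenvectors give P = [[-5, -2], [3, 1]] with P⁻¹ = [[1, 2], [-3, -5]], and C = P·diag(2, -1)·P⁻¹.
Then C⁶ = P·diag(64, 1)·P⁻¹ = [[-320, -2], [192, 1]] · [[1, 2], [-3, -5]] = [[-314, -630], [189, 379]].

-630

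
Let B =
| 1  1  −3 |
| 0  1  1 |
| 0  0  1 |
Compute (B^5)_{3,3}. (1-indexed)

1

B = I + N where N = [[0, 1, −3], [0, 0, 1], [0, 0, 0]] is strictly upper-triangular, so N^3 = 0.
(I + N)^5 = I + 5·N + 10·N^2 = [[1, 5, −5], [0, 1, 5], [0, 0, 1]].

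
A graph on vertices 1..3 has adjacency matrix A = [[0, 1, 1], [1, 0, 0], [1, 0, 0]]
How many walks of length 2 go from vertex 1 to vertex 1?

The number of length-2 walks from vertex 1 to vertex 1 is entry (1,1) of A^2, where A is the adjacency matrix.
A^2 = [[2, 0, 0], [0, 1, 1], [0, 1, 1]]

2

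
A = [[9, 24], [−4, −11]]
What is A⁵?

[[489, 1464], [−244, −731]]

tr A = −2 and det A = −3, so the characteristic polynomial is λ² − (−2)λ + (−3) with roots −3 and 1.
Eigenvectors give P = [[−2, 3], [1, −1]] with P⁻¹ = [[1, 3], [1, 2]], and A = P·diag(−3, 1)·P⁻¹.
Then A⁵ = P·diag(−243, 1)·P⁻¹ = [[486, 3], [−243, −1]] · [[1, 3], [1, 2]] = [[489, 1464], [−244, −731]].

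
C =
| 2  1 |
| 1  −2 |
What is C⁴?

C² = [[5, 0], [0, 5]]
C³ = [[10, 5], [5, −10]]
C⁴ = [[25, 0], [0, 25]]

[[25, 0], [0, 25]]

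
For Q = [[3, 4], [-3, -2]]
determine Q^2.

[[-3, 4], [-3, -8]]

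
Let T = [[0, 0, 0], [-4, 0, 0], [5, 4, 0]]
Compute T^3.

[[0, 0, 0], [0, 0, 0], [0, 0, 0]]

T is strictly triangular, hence nilpotent: T^3 = 0, so T^3 = 0.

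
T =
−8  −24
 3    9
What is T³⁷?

[[−8, −24], [3, 9]]

T² = T (a projection; rank 1, trace 1), so T³⁷ = T.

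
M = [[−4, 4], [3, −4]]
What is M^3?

[[−208, 240], [180, −208]]

M^2 = [[28, −32], [−24, 28]]
M^3 = [[−208, 240], [180, −208]]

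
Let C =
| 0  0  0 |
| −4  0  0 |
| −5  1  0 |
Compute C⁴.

C is strictly triangular, hence nilpotent: C³ = 0, so C⁴ = 0.

[[0, 0, 0], [0, 0, 0], [0, 0, 0]]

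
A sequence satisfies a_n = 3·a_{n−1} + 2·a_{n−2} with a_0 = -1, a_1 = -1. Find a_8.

With companion matrix M = [[3, 2], [1, 0]], [a_n, a_{n−1}]ᵀ = M·[a_{n−1}, a_{n−2}]ᵀ, so [a_8, a_7]ᵀ = M⁷·[a_1, a_0]ᵀ.
M⁷ = [[6279, 3526], [1763, 990]], giving [a_8, a_7]ᵀ = [[-9805], [-2753]].

-9805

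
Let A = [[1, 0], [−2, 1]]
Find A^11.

[[1, 0], [−22, 1]]

A = I + N where N = [[0, 0], [−2, 0]] is strictly lower-triangular, so N^2 = 0.
(I + N)^11 = I + 11·N = [[1, 0], [−22, 1]].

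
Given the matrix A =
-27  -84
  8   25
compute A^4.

[[561, 1680], [-160, -479]]

tr A = -2 and det A = -3, so the characteristic polynomial is λ² − (-2)λ + (-3) with roots -3 and 1.
Eigenvectors give P = [[-7, -3], [2, 1]] with P⁻¹ = [[-1, -3], [2, 7]], and A = P·diag(-3, 1)·P⁻¹.
Then A^4 = P·diag(81, 1)·P⁻¹ = [[-567, -3], [162, 1]] · [[-1, -3], [2, 7]] = [[561, 1680], [-160, -479]].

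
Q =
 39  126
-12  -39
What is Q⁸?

tr Q = 0 and det Q = -9, so the characteristic polynomial is λ² − (0)λ + (-9) with roots 3 and -3.
Eigenvectors give P = [[7, -3], [-2, 1]] with P⁻¹ = [[1, 3], [2, 7]], and Q = P·diag(3, -3)·P⁻¹.
Then Q⁸ = P·diag(6561, 6561)·P⁻¹ = [[45927, -19683], [-13122, 6561]] · [[1, 3], [2, 7]] = [[6561, 0], [0, 6561]].

[[6561, 0], [0, 6561]]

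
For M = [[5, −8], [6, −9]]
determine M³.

[[77, −104], [78, −105]]

tr M = −4 and det M = 3, so the characteristic polynomial is λ² − (−4)λ + (3) with roots −3 and −1.
Eigenvectors give P = [[1, 4], [1, 3]] with P⁻¹ = [[−3, 4], [1, −1]], and M = P·diag(−3, −1)·P⁻¹.
Then M³ = P·diag(−27, −1)·P⁻¹ = [[−27, −4], [−27, −3]] · [[−3, 4], [1, −1]] = [[77, −104], [78, −105]].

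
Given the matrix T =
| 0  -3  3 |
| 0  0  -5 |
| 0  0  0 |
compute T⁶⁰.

[[0, 0, 0], [0, 0, 0], [0, 0, 0]]

T is strictly triangular, hence nilpotent: T³ = 0, so T⁶⁰ = 0.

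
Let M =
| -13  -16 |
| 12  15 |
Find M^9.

tr M = 2 and det M = -3, so the characteristic polynomial is λ² − (2)λ + (-3) with roots 3 and -1.
Eigenvectors give P = [[-1, 4], [1, -3]] with P⁻¹ = [[3, 4], [1, 1]], and M = P·diag(3, -1)·P⁻¹.
Then M^9 = P·diag(19683, -1)·P⁻¹ = [[-19683, -4], [19683, 3]] · [[3, 4], [1, 1]] = [[-59053, -78736], [59052, 78735]].

[[-59053, -78736], [59052, 78735]]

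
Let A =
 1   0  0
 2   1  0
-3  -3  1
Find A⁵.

[[1, 0, 0], [10, 1, 0], [-75, -15, 1]]

A = I + N where N = [[0, 0, 0], [2, 0, 0], [-3, -3, 0]] is strictly lower-triangular, so N³ = 0.
(I + N)⁵ = I + 5·N + 10·N² = [[1, 0, 0], [10, 1, 0], [-75, -15, 1]].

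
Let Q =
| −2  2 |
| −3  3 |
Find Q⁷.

Q² = Q (a projection; rank 1, trace 1), so Q⁷ = Q.

[[−2, 2], [−3, 3]]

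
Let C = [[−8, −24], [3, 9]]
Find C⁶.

[[−8, −24], [3, 9]]

C² = C (a projection; rank 1, trace 1), so C⁶ = C.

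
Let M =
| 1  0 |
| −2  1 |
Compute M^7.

M = I + N where N = [[0, 0], [−2, 0]] is strictly lower-triangular, so N^2 = 0.
(I + N)^7 = I + 7·N = [[1, 0], [−14, 1]].

[[1, 0], [−14, 1]]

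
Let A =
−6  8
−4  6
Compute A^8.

tr A = 0 and det A = −4, so the characteristic polynomial is λ² − (0)λ + (−4) with roots −2 and 2.
Eigenvectors give P = [[2, 1], [1, 1]] with P⁻¹ = [[1, −1], [−1, 2]], and A = P·diag(−2, 2)·P⁻¹.
Then A^8 = P·diag(256, 256)·P⁻¹ = [[512, 256], [256, 256]] · [[1, −1], [−1, 2]] = [[256, 0], [0, 256]].

[[256, 0], [0, 256]]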